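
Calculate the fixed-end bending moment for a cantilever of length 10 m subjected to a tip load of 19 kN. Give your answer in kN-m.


For a cantilever with a point load at the free end:
M_max = P * L = 19 * 10 = 190 kN-m

190 kN-m


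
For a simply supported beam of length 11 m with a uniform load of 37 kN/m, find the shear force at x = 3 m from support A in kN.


R_A = w * L / 2 = 37 * 11 / 2 = 203.5 kN
V(x) = R_A - w * x = 203.5 - 37 * 3
= 92.5 kN

92.5 kN


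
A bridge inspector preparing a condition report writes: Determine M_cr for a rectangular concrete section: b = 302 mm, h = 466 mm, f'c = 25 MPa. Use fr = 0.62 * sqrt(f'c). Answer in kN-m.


fr = 0.62 * sqrt(25) = 0.62 * 5.0 = 3.1 MPa
I = 302 * 466^3 / 12 = 2546733182.67 mm^4
y_t = 233.0 mm
M_cr = fr * I / y_t = 3.1 * 2546733182.67 / 233.0 N-mm
= 33.8836 kN-m

33.8836 kN-m


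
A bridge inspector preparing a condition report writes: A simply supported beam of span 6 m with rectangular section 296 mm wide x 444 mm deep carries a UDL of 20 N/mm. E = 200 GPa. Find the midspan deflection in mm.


I = 296 * 444^3 / 12 = 2159033472.0 mm^4
L = 6000.0 mm, w = 20 N/mm, E = 200000.0 MPa
delta = 5 * w * L^4 / (384 * E * I)
= 5 * 20 * 6000.0^4 / (384 * 200000.0 * 2159033472.0)
= 0.7816 mm

0.7816 mm


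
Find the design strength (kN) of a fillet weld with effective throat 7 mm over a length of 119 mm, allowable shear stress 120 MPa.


Strength = throat * length * allowable stress
= 7 * 119 * 120 N
= 99960 N
= 99.96 kN

99.96 kN


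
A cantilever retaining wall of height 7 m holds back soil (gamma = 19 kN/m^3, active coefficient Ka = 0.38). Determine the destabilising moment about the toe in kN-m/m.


Pa = 0.5 * Ka * gamma * H^2
= 0.5 * 0.38 * 19 * 7^2
= 176.89 kN/m
Arm = H / 3 = 7 / 3 = 2.3333 m
Mo = Pa * arm = Pa * H / 3 = 176.89 * 7 / 3 = 412.7433 kN-m/m

412.7433 kN-m/m


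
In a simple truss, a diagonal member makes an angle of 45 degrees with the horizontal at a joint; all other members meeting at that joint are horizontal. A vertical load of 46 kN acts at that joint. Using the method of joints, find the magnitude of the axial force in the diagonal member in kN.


At the joint, only the diagonal has a vertical component, so vertical equilibrium gives:
F * sin(45) = 46
F = 46 / sin(45)
= 46 / 0.707107
= 65.05 kN

65.05 kN


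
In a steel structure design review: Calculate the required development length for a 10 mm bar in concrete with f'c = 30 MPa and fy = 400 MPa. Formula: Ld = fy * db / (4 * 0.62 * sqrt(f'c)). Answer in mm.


Ld = (fy * db) / (4 * 0.62 * sqrt(f'c))
= (400 * 10) / (4 * 0.62 * sqrt(30))
= 4000 / 13.5835
= 294.47 mm

294.47 mm


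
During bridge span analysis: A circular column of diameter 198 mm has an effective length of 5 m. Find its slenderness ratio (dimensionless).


Radius of gyration r = d / 4 = 198 / 4 = 49.5 mm
L_eff = 5000.0 mm
Slenderness ratio = L / r = 5000.0 / 49.5 = 101.01 (dimensionless)

101.01 (dimensionless)


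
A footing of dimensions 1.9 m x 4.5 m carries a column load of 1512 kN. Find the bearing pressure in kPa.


A = 1.9 * 4.5 = 8.55 m^2
q = P / A = 1512 / 8.55
= 176.8421 kPa

176.8421 kPa


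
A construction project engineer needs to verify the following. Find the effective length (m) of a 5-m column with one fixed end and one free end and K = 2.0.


L_eff = K * L
= 2.0 * 5
= 10.0 m

10.0 m


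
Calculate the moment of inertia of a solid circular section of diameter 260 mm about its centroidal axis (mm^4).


r = d / 2 = 260 / 2 = 130.0 mm
I = pi * r^4 / 4 = pi * 130.0^4 / 4
= 224317569.45 mm^4

224317569.45 mm^4


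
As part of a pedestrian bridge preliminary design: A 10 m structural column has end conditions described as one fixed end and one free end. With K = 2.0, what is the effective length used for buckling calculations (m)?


L_eff = K * L
= 2.0 * 10
= 20.0 m

20.0 m


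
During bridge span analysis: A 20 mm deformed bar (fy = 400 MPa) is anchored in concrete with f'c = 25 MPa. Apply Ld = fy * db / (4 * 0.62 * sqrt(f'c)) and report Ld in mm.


Ld = (fy * db) / (4 * 0.62 * sqrt(f'c))
= (400 * 20) / (4 * 0.62 * sqrt(25))
= 8000 / 12.4
= 645.16 mm

645.16 mm


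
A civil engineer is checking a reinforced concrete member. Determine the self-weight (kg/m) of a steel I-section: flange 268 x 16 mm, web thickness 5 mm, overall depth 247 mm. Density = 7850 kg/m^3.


A_flanges = 2 * 268 * 16 = 8576 mm^2
A_web = (247 - 2 * 16) * 5 = 1075 mm^2
A_total = 8576 + 1075 = 9651 mm^2 = 0.009651 m^2
Weight = rho * A = 7850 * 0.009651 = 75.7604 kg/m

75.7604 kg/m


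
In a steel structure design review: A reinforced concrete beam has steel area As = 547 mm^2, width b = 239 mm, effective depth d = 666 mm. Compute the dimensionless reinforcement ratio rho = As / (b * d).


rho = As / (b * d)
= 547 / (239 * 666)
= 547 / 159174
= 0.003436 (dimensionless)

0.003436 (dimensionless)


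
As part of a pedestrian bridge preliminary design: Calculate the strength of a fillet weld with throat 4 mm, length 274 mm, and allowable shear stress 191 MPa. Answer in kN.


Strength = throat * length * allowable stress
= 4 * 274 * 191 N
= 209336 N
= 209.34 kN

209.34 kN


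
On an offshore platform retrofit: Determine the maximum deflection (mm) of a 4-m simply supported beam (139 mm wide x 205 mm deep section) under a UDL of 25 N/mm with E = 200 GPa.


I = 139 * 205^3 / 12 = 99791864.58 mm^4
L = 4000.0 mm, w = 25 N/mm, E = 200000.0 MPa
delta = 5 * w * L^4 / (384 * E * I)
= 5 * 25 * 4000.0^4 / (384 * 200000.0 * 99791864.58)
= 4.1754 mm

4.1754 mm


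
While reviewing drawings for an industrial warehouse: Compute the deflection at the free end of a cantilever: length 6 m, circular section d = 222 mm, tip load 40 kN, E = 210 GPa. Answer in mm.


I = pi * d^4 / 64 = pi * 222^4 / 64 = 119228971.19 mm^4
L = 6000.0 mm, P = 40000.0 N, E = 210000.0 MPa
delta = P * L^3 / (3 * E * I)
= 40000.0 * 6000.0^3 / (3 * 210000.0 * 119228971.19)
= 115.0248 mm

115.0248 mm


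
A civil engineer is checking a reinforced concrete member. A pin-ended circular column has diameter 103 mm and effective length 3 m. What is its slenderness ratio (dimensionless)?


Radius of gyration r = d / 4 = 103 / 4 = 25.75 mm
L_eff = 3000.0 mm
Slenderness ratio = L / r = 3000.0 / 25.75 = 116.5 (dimensionless)

116.5 (dimensionless)


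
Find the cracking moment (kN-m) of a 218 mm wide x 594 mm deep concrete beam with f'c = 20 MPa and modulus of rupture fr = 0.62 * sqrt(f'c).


fr = 0.62 * sqrt(20) = 0.62 * 4.4721 = 2.7727 MPa
I = 218 * 594^3 / 12 = 3807453276.0 mm^4
y_t = 297.0 mm
M_cr = fr * I / y_t = 2.7727 * 3807453276.0 / 297.0 N-mm
= 35.5455 kN-m

35.5455 kN-m


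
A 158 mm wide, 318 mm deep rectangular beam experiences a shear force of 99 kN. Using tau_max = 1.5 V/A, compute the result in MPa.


A = b * h = 158 * 318 = 50244 mm^2
V = 99 kN = 99000.0 N
tau_max = 1.5 * V / A = 1.5 * 99000.0 / 50244
= 2.9556 MPa

2.9556 MPa


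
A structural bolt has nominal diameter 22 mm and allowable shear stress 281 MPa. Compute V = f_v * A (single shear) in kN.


A = pi * d^2 / 4 = pi * 22^2 / 4 = 380.1327 mm^2
V = f_v * A / 1000 = 281 * 380.1327 / 1000
= 106.8173 kN

106.8173 kN


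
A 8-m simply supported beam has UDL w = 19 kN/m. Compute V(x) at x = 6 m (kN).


R_A = w * L / 2 = 19 * 8 / 2 = 76.0 kN
V(x) = R_A - w * x = 76.0 - 19 * 6
= -38.0 kN

-38.0 kN


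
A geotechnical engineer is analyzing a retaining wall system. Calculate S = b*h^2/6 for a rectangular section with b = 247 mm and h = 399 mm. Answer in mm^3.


S = b * h^2 / 6
= 247 * 399^2 / 6
= 247 * 159201 / 6
= 6553774.5 mm^3

6553774.5 mm^3


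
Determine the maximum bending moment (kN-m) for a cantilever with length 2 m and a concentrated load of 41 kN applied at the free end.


For a cantilever with a point load at the free end:
M_max = P * L = 41 * 2 = 82 kN-m

82 kN-m


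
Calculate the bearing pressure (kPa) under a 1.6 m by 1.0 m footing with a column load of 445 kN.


A = 1.6 * 1.0 = 1.6 m^2
q = P / A = 445 / 1.6
= 278.125 kPa

278.125 kPa


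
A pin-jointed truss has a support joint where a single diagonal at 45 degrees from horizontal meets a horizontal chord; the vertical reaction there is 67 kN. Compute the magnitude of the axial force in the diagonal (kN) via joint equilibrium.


At the joint, only the diagonal has a vertical component, so vertical equilibrium gives:
F * sin(45) = 67
F = 67 / sin(45)
= 67 / 0.707107
= 94.75 kN

94.75 kN


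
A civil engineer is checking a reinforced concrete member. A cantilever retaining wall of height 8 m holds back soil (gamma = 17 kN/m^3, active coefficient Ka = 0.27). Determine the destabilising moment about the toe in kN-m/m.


Pa = 0.5 * Ka * gamma * H^2
= 0.5 * 0.27 * 17 * 8^2
= 146.88 kN/m
Arm = H / 3 = 8 / 3 = 2.6667 m
Mo = Pa * arm = Pa * H / 3 = 146.88 * 8 / 3 = 391.68 kN-m/m

391.68 kN-m/m


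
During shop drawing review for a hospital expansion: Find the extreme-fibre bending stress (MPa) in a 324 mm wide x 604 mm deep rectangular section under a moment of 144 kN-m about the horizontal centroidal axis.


I = b * h^3 / 12 = 324 * 604^3 / 12 = 5949419328.0 mm^4
y = h / 2 = 604 / 2 = 302.0 mm
M = 144 kN-m = 144000000.0 N-mm
sigma = M * y / I = 144000000.0 * 302.0 / 5949419328.0
= 7.31 MPa

7.31 MPa


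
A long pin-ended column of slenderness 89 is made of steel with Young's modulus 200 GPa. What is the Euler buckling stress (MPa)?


sigma_cr = pi^2 * E / lambda^2
= 9.8696 * 200000.0 / 89^2
= 9.8696 * 200000.0 / 7921
= 249.201 MPa

249.201 MPa


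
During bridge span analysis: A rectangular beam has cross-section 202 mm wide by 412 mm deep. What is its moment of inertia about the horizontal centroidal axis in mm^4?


I = b * h^3 / 12
= 202 * 412^3 / 12
= 202 * 69934528 / 12
= 1177231221.33 mm^4

1177231221.33 mm^4


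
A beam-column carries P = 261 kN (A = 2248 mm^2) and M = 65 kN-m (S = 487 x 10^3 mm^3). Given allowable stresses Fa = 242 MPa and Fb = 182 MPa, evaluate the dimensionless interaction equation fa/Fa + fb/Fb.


f_a = P / A = 261000.0 / 2248 = 116.1032 MPa
f_b = M / S = 65000000.0 / 487000.0 = 133.4702 MPa
Ratio = f_a / Fa + f_b / Fb
= 116.1032 / 242 + 133.4702 / 182
= 1.2131 (dimensionless)

1.2131 (dimensionless)


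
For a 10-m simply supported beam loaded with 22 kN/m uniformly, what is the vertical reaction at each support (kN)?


Total load = w * L = 22 * 10 = 220 kN
By symmetry, each reaction R = total / 2 = 220 / 2 = 110.0 kN

110.0 kN


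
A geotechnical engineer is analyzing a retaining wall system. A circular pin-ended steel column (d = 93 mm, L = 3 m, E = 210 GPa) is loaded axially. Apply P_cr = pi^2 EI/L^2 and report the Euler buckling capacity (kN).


I = pi * d^4 / 64 = 3671991.72 mm^4
L = 3000.0 mm
P_cr = pi^2 * E * I / L^2
= 9.8696 * 210000.0 * 3671991.72 / 3000.0^2
= 845625.8 N = 845.6258 kN

845.6258 kN


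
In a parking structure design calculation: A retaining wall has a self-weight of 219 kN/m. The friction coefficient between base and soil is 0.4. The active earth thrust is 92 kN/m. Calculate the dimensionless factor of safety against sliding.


Resisting force = mu * W = 0.4 * 219 = 87.6 kN/m
FOS = Resisting / Driving = 87.6 / 92
= 0.9522 (dimensionless)

0.9522 (dimensionless)


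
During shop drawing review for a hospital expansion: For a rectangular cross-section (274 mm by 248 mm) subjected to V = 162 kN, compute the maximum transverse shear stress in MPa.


A = b * h = 274 * 248 = 67952 mm^2
V = 162 kN = 162000.0 N
tau_max = 1.5 * V / A = 1.5 * 162000.0 / 67952
= 3.5761 MPa

3.5761 MPa


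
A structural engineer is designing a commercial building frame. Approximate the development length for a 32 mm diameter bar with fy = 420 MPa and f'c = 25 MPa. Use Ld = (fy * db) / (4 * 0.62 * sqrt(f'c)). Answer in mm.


Ld = (fy * db) / (4 * 0.62 * sqrt(f'c))
= (420 * 32) / (4 * 0.62 * sqrt(25))
= 13440 / 12.4
= 1083.87 mm

1083.87 mm


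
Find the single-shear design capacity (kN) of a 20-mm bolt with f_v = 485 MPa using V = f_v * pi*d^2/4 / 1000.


A = pi * d^2 / 4 = pi * 20^2 / 4 = 314.1593 mm^2
V = f_v * A / 1000 = 485 * 314.1593 / 1000
= 152.3672 kN

152.3672 kN


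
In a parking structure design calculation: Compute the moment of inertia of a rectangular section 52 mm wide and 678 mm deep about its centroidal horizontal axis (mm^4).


I = b * h^3 / 12
= 52 * 678^3 / 12
= 52 * 311665752 / 12
= 1350551592.0 mm^4

1350551592.0 mm^4


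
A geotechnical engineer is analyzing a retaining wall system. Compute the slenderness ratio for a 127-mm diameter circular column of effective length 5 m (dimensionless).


Radius of gyration r = d / 4 = 127 / 4 = 31.75 mm
L_eff = 5000.0 mm
Slenderness ratio = L / r = 5000.0 / 31.75 = 157.48 (dimensionless)

157.48 (dimensionless)


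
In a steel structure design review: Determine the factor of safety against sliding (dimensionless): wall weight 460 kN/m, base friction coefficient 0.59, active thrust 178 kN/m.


Resisting force = mu * W = 0.59 * 460 = 271.4 kN/m
FOS = Resisting / Driving = 271.4 / 178
= 1.5247 (dimensionless)

1.5247 (dimensionless)


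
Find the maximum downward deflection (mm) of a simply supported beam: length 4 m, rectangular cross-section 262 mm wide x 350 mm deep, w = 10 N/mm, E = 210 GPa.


I = 262 * 350^3 / 12 = 936104166.67 mm^4
L = 4000.0 mm, w = 10 N/mm, E = 210000.0 MPa
delta = 5 * w * L^4 / (384 * E * I)
= 5 * 10 * 4000.0^4 / (384 * 210000.0 * 936104166.67)
= 0.1696 mm

0.1696 mm


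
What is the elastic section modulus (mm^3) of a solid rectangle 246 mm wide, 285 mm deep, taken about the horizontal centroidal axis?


S = b * h^2 / 6
= 246 * 285^2 / 6
= 246 * 81225 / 6
= 3330225.0 mm^3

3330225.0 mm^3


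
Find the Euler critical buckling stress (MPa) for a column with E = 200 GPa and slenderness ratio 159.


sigma_cr = pi^2 * E / lambda^2
= 9.8696 * 200000.0 / 159^2
= 9.8696 * 200000.0 / 25281
= 78.0792 MPa

78.0792 MPa


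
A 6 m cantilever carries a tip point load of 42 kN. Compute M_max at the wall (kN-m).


For a cantilever with a point load at the free end:
M_max = P * L = 42 * 6 = 252 kN-m

252 kN-m


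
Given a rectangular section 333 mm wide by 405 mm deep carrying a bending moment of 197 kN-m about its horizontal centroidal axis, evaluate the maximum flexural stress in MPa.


I = b * h^3 / 12 = 333 * 405^3 / 12 = 1843435968.75 mm^4
y = h / 2 = 405 / 2 = 202.5 mm
M = 197 kN-m = 197000000.0 N-mm
sigma = M * y / I = 197000000.0 * 202.5 / 1843435968.75
= 21.64 MPa

21.64 MPa


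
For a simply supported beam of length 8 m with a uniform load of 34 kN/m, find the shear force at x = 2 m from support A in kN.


R_A = w * L / 2 = 34 * 8 / 2 = 136.0 kN
V(x) = R_A - w * x = 136.0 - 34 * 2
= 68.0 kN

68.0 kN


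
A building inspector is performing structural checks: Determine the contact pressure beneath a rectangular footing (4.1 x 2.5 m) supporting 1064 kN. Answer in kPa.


A = 4.1 * 2.5 = 10.25 m^2
q = P / A = 1064 / 10.25
= 103.8049 kPa

103.8049 kPa


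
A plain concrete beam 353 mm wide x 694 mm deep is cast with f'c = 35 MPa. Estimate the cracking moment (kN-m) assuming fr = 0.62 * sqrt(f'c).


fr = 0.62 * sqrt(35) = 0.62 * 5.9161 = 3.668 MPa
I = 353 * 694^3 / 12 = 9832679212.67 mm^4
y_t = 347.0 mm
M_cr = fr * I / y_t = 3.668 * 9832679212.67 / 347.0 N-mm
= 103.9365 kN-m

103.9365 kN-m


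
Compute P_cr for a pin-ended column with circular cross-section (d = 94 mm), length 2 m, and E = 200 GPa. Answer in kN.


I = pi * d^4 / 64 = 3832492.5 mm^4
L = 2000.0 mm
P_cr = pi^2 * E * I / L^2
= 9.8696 * 200000.0 * 3832492.5 / 2000.0^2
= 1891259.24 N = 1891.2592 kN

1891.2592 kN


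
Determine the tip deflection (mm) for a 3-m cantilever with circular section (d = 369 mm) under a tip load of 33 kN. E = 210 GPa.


I = pi * d^4 / 64 = pi * 369^4 / 64 = 910071184.05 mm^4
L = 3000.0 mm, P = 33000.0 N, E = 210000.0 MPa
delta = P * L^3 / (3 * E * I)
= 33000.0 * 3000.0^3 / (3 * 210000.0 * 910071184.05)
= 1.554 mm

1.554 mm


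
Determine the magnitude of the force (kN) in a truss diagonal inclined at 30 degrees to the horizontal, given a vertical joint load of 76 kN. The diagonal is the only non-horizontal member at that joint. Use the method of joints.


At the joint, only the diagonal has a vertical component, so vertical equilibrium gives:
F * sin(30) = 76
F = 76 / sin(30)
= 76 / 0.5
= 152.0 kN

152.0 kN


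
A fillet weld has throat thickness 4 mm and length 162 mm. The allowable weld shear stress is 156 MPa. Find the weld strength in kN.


Strength = throat * length * allowable stress
= 4 * 162 * 156 N
= 101088 N
= 101.09 kN

101.09 kN


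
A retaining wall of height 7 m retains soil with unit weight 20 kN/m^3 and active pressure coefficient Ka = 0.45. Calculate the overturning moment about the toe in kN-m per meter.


Pa = 0.5 * Ka * gamma * H^2
= 0.5 * 0.45 * 20 * 7^2
= 220.5 kN/m
Arm = H / 3 = 7 / 3 = 2.3333 m
Mo = Pa * arm = Pa * H / 3 = 220.5 * 7 / 3 = 514.5 kN-m/m

514.5 kN-m/m


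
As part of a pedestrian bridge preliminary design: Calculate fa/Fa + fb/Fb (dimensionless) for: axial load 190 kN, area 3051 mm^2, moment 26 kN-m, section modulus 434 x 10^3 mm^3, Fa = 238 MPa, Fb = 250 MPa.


f_a = P / A = 190000.0 / 3051 = 62.2747 MPa
f_b = M / S = 26000000.0 / 434000.0 = 59.9078 MPa
Ratio = f_a / Fa + f_b / Fb
= 62.2747 / 238 + 59.9078 / 250
= 0.5013 (dimensionless)

0.5013 (dimensionless)


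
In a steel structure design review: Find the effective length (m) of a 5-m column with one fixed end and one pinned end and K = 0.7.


L_eff = K * L
= 0.7 * 5
= 3.5 m

3.5 m


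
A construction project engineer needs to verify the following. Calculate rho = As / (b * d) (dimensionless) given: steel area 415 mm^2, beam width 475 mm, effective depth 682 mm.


rho = As / (b * d)
= 415 / (475 * 682)
= 415 / 323950
= 0.001281 (dimensionless)

0.001281 (dimensionless)


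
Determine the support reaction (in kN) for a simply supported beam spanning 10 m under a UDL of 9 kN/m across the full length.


Total load = w * L = 9 * 10 = 90 kN
By symmetry, each reaction R = total / 2 = 90 / 2 = 45.0 kN

45.0 kN


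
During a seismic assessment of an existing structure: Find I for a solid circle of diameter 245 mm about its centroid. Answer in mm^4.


r = d / 2 = 245 / 2 = 122.5 mm
I = pi * r^4 / 4 = pi * 122.5^4 / 4
= 176861879.6 mm^4

176861879.6 mm^4


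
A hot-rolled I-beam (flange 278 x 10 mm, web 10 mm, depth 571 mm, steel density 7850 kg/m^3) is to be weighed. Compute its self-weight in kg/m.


A_flanges = 2 * 278 * 10 = 5560 mm^2
A_web = (571 - 2 * 10) * 10 = 5510 mm^2
A_total = 5560 + 5510 = 11070 mm^2 = 0.011070 m^2
Weight = rho * A = 7850 * 0.011070 = 86.8995 kg/m

86.8995 kg/m


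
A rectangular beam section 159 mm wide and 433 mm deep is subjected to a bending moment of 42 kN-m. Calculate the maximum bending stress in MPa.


I = b * h^3 / 12 = 159 * 433^3 / 12 = 1075671265.25 mm^4
y = h / 2 = 433 / 2 = 216.5 mm
M = 42 kN-m = 42000000.0 N-mm
sigma = M * y / I = 42000000.0 * 216.5 / 1075671265.25
= 8.45 MPa

8.45 MPa


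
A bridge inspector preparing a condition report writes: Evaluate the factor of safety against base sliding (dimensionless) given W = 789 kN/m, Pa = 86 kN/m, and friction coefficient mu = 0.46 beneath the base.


Resisting force = mu * W = 0.46 * 789 = 362.94 kN/m
FOS = Resisting / Driving = 362.94 / 86
= 4.2202 (dimensionless)

4.2202 (dimensionless)


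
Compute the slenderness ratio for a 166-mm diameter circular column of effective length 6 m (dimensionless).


Radius of gyration r = d / 4 = 166 / 4 = 41.5 mm
L_eff = 6000.0 mm
Slenderness ratio = L / r = 6000.0 / 41.5 = 144.58 (dimensionless)

144.58 (dimensionless)


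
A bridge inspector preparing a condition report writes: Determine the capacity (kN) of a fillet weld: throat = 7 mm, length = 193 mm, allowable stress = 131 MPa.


Strength = throat * length * allowable stress
= 7 * 193 * 131 N
= 176981 N
= 176.98 kN

176.98 kN


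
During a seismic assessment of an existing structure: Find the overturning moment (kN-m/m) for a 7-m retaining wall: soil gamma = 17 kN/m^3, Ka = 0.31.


Pa = 0.5 * Ka * gamma * H^2
= 0.5 * 0.31 * 17 * 7^2
= 129.115 kN/m
Arm = H / 3 = 7 / 3 = 2.3333 m
Mo = Pa * arm = Pa * H / 3 = 129.115 * 7 / 3 = 301.2683 kN-m/m

301.2683 kN-m/m


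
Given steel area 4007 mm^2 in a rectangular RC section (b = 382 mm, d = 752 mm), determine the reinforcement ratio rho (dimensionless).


rho = As / (b * d)
= 4007 / (382 * 752)
= 4007 / 287264
= 0.013949 (dimensionless)

0.013949 (dimensionless)


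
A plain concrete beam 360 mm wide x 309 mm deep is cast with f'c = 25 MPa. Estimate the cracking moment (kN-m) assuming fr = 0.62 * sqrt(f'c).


fr = 0.62 * sqrt(25) = 0.62 * 5.0 = 3.1 MPa
I = 360 * 309^3 / 12 = 885108870.0 mm^4
y_t = 154.5 mm
M_cr = fr * I / y_t = 3.1 * 885108870.0 / 154.5 N-mm
= 17.7595 kN-m

17.7595 kN-m


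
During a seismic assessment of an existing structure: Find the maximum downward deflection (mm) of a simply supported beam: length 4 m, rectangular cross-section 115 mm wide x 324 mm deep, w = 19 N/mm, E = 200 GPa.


I = 115 * 324^3 / 12 = 325950480.0 mm^4
L = 4000.0 mm, w = 19 N/mm, E = 200000.0 MPa
delta = 5 * w * L^4 / (384 * E * I)
= 5 * 19 * 4000.0^4 / (384 * 200000.0 * 325950480.0)
= 0.9715 mm

0.9715 mm


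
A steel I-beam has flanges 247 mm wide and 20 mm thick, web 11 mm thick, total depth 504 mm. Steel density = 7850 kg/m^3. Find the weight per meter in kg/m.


A_flanges = 2 * 247 * 20 = 9880 mm^2
A_web = (504 - 2 * 20) * 11 = 5104 mm^2
A_total = 9880 + 5104 = 14984 mm^2 = 0.014984 m^2
Weight = rho * A = 7850 * 0.014984 = 117.6244 kg/m

117.6244 kg/m


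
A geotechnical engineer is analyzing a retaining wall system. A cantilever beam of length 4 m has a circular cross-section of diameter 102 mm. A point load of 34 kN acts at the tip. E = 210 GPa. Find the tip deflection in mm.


I = pi * d^4 / 64 = pi * 102^4 / 64 = 5313376.44 mm^4
L = 4000.0 mm, P = 34000.0 N, E = 210000.0 MPa
delta = P * L^3 / (3 * E * I)
= 34000.0 * 4000.0^3 / (3 * 210000.0 * 5313376.44)
= 650.0515 mm

650.0515 mm


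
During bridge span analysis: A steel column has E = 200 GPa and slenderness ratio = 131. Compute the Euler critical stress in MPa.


sigma_cr = pi^2 * E / lambda^2
= 9.8696 * 200000.0 / 131^2
= 9.8696 * 200000.0 / 17161
= 115.0237 MPa

115.0237 MPa


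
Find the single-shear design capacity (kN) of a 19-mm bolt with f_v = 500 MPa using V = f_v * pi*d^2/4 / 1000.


A = pi * d^2 / 4 = pi * 19^2 / 4 = 283.5287 mm^2
V = f_v * A / 1000 = 500 * 283.5287 / 1000
= 141.7644 kN

141.7644 kN


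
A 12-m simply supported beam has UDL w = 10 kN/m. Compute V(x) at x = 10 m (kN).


R_A = w * L / 2 = 10 * 12 / 2 = 60.0 kN
V(x) = R_A - w * x = 60.0 - 10 * 10
= -40.0 kN

-40.0 kN


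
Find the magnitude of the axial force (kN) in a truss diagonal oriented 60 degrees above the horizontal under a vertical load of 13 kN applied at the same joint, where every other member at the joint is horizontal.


At the joint, only the diagonal has a vertical component, so vertical equilibrium gives:
F * sin(60) = 13
F = 13 / sin(60)
= 13 / 0.866025
= 15.01 kN

15.01 kN


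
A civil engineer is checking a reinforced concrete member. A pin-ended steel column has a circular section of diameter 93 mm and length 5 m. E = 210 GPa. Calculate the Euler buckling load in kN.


I = pi * d^4 / 64 = 3671991.72 mm^4
L = 5000.0 mm
P_cr = pi^2 * E * I / L^2
= 9.8696 * 210000.0 * 3671991.72 / 5000.0^2
= 304425.29 N = 304.4253 kN

304.4253 kN


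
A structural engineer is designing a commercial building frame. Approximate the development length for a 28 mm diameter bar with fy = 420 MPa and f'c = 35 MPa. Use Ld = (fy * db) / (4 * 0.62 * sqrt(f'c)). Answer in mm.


Ld = (fy * db) / (4 * 0.62 * sqrt(f'c))
= (420 * 28) / (4 * 0.62 * sqrt(35))
= 11760 / 14.6719
= 801.53 mm

801.53 mm


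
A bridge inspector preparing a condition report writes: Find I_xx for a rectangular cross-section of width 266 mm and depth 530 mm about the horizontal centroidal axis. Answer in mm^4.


I = b * h^3 / 12
= 266 * 530^3 / 12
= 266 * 148877000 / 12
= 3300106833.33 mm^4

3300106833.33 mm^4


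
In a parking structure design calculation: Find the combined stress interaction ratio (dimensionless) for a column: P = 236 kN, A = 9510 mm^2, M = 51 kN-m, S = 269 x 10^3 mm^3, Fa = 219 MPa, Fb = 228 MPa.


f_a = P / A = 236000.0 / 9510 = 24.816 MPa
f_b = M / S = 51000000.0 / 269000.0 = 189.5911 MPa
Ratio = f_a / Fa + f_b / Fb
= 24.816 / 219 + 189.5911 / 228
= 0.9449 (dimensionless)

0.9449 (dimensionless)


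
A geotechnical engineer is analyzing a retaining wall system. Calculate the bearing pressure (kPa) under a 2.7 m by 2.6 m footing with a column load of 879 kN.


A = 2.7 * 2.6 = 7.02 m^2
q = P / A = 879 / 7.02
= 125.2137 kPa

125.2137 kPa


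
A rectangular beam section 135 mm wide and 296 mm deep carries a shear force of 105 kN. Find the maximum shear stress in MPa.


A = b * h = 135 * 296 = 39960 mm^2
V = 105 kN = 105000.0 N
tau_max = 1.5 * V / A = 1.5 * 105000.0 / 39960
= 3.9414 MPa

3.9414 MPa


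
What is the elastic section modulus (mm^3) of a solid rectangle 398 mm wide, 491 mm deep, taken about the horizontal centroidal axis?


S = b * h^2 / 6
= 398 * 491^2 / 6
= 398 * 241081 / 6
= 15991706.33 mm^3

15991706.33 mm^3


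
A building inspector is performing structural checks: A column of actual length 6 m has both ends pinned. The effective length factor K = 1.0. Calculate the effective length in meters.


L_eff = K * L
= 1.0 * 6
= 6.0 m

6.0 m


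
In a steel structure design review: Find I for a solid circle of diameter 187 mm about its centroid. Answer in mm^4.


r = d / 2 = 187 / 2 = 93.5 mm
I = pi * r^4 / 4 = pi * 93.5^4 / 4
= 60025574.43 mm^4

60025574.43 mm^4


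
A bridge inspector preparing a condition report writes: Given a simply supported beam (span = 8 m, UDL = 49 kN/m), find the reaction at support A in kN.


Total load = w * L = 49 * 8 = 392 kN
By symmetry, each reaction R = total / 2 = 392 / 2 = 196.0 kN

196.0 kN


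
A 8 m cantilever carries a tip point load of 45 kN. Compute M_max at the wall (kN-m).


For a cantilever with a point load at the free end:
M_max = P * L = 45 * 8 = 360 kN-m

360 kN-m


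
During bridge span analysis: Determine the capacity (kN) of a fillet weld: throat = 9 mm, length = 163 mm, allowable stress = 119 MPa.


Strength = throat * length * allowable stress
= 9 * 163 * 119 N
= 174573 N
= 174.57 kN

174.57 kN


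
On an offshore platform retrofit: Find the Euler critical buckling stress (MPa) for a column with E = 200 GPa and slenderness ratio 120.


sigma_cr = pi^2 * E / lambda^2
= 9.8696 * 200000.0 / 120^2
= 9.8696 * 200000.0 / 14400
= 137.0778 MPa

137.0778 MPa


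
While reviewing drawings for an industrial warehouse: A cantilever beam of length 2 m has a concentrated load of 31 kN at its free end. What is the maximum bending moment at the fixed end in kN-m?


For a cantilever with a point load at the free end:
M_max = P * L = 31 * 2 = 62 kN-m

62 kN-m


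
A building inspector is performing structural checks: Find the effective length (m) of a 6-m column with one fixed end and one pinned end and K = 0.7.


L_eff = K * L
= 0.7 * 6
= 4.2 m

4.2 m


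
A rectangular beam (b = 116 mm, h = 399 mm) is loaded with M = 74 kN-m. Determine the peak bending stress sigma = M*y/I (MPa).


I = b * h^3 / 12 = 116 * 399^3 / 12 = 614038257.0 mm^4
y = h / 2 = 399 / 2 = 199.5 mm
M = 74 kN-m = 74000000.0 N-mm
sigma = M * y / I = 74000000.0 * 199.5 / 614038257.0
= 24.04 MPa

24.04 MPa


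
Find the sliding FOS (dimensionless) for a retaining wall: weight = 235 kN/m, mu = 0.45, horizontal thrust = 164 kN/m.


Resisting force = mu * W = 0.45 * 235 = 105.75 kN/m
FOS = Resisting / Driving = 105.75 / 164
= 0.6448 (dimensionless)

0.6448 (dimensionless)


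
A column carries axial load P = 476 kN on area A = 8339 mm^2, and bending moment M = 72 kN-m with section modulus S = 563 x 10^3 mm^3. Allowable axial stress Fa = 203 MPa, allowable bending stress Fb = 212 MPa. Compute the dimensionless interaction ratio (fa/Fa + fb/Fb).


f_a = P / A = 476000.0 / 8339 = 57.0812 MPa
f_b = M / S = 72000000.0 / 563000.0 = 127.8863 MPa
Ratio = f_a / Fa + f_b / Fb
= 57.0812 / 203 + 127.8863 / 212
= 0.8844 (dimensionless)

0.8844 (dimensionless)


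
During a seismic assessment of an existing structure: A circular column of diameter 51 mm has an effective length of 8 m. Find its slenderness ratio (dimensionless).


Radius of gyration r = d / 4 = 51 / 4 = 12.75 mm
L_eff = 8000.0 mm
Slenderness ratio = L / r = 8000.0 / 12.75 = 627.45 (dimensionless)

627.45 (dimensionless)


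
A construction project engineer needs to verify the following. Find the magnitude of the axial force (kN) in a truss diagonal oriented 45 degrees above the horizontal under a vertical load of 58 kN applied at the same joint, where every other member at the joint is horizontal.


At the joint, only the diagonal has a vertical component, so vertical equilibrium gives:
F * sin(45) = 58
F = 58 / sin(45)
= 58 / 0.707107
= 82.02 kN

82.02 kN


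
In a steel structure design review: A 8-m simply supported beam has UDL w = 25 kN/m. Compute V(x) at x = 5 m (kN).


R_A = w * L / 2 = 25 * 8 / 2 = 100.0 kN
V(x) = R_A - w * x = 100.0 - 25 * 5
= -25.0 kN

-25.0 kN


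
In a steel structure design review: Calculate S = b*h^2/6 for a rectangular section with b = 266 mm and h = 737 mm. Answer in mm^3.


S = b * h^2 / 6
= 266 * 737^2 / 6
= 266 * 543169 / 6
= 24080492.33 mm^3

24080492.33 mm^3


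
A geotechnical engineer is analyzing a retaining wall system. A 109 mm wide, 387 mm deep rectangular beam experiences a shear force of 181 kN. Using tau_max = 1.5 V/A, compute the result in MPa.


A = b * h = 109 * 387 = 42183 mm^2
V = 181 kN = 181000.0 N
tau_max = 1.5 * V / A = 1.5 * 181000.0 / 42183
= 6.4362 MPa

6.4362 MPa


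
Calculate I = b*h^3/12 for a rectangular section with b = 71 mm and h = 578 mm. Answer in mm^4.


I = b * h^3 / 12
= 71 * 578^3 / 12
= 71 * 193100552 / 12
= 1142511599.33 mm^4

1142511599.33 mm^4


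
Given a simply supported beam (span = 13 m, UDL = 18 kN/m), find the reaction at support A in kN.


Total load = w * L = 18 * 13 = 234 kN
By symmetry, each reaction R = total / 2 = 234 / 2 = 117.0 kN

117.0 kN


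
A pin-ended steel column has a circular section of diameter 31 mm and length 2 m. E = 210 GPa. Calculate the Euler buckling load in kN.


I = pi * d^4 / 64 = 45333.23 mm^4
L = 2000.0 mm
P_cr = pi^2 * E * I / L^2
= 9.8696 * 210000.0 * 45333.23 / 2000.0^2
= 23489.61 N = 23.4896 kN

23.4896 kN


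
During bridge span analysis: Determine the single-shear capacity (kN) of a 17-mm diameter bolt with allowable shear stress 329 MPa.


A = pi * d^2 / 4 = pi * 17^2 / 4 = 226.9801 mm^2
V = f_v * A / 1000 = 329 * 226.9801 / 1000
= 74.6764 kN

74.6764 kN


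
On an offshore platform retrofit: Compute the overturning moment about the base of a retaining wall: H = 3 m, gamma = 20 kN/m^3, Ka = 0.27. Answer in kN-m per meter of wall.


Pa = 0.5 * Ka * gamma * H^2
= 0.5 * 0.27 * 20 * 3^2
= 24.3 kN/m
Arm = H / 3 = 3 / 3 = 1.0 m
Mo = Pa * arm = Pa * H / 3 = 24.3 * 3 / 3 = 24.3 kN-m/m

24.3 kN-m/m


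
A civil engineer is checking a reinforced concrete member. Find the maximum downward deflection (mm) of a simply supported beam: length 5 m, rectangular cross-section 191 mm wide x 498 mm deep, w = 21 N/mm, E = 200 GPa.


I = 191 * 498^3 / 12 = 1965803706.0 mm^4
L = 5000.0 mm, w = 21 N/mm, E = 200000.0 MPa
delta = 5 * w * L^4 / (384 * E * I)
= 5 * 21 * 5000.0^4 / (384 * 200000.0 * 1965803706.0)
= 0.4347 mm

0.4347 mm


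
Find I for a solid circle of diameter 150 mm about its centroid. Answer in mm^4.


r = d / 2 = 150 / 2 = 75.0 mm
I = pi * r^4 / 4 = pi * 75.0^4 / 4
= 24850488.76 mm^4

24850488.76 mm^4


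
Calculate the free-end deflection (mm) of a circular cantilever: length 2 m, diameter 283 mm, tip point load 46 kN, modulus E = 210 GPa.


I = pi * d^4 / 64 = pi * 283^4 / 64 = 314858658.55 mm^4
L = 2000.0 mm, P = 46000.0 N, E = 210000.0 MPa
delta = P * L^3 / (3 * E * I)
= 46000.0 * 2000.0^3 / (3 * 210000.0 * 314858658.55)
= 1.8552 mm

1.8552 mm


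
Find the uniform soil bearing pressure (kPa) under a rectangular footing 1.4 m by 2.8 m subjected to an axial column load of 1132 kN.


A = 1.4 * 2.8 = 3.92 m^2
q = P / A = 1132 / 3.92
= 288.7755 kPa

288.7755 kPa


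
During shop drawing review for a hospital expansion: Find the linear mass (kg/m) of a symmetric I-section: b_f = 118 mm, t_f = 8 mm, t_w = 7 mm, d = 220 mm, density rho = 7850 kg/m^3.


A_flanges = 2 * 118 * 8 = 1888 mm^2
A_web = (220 - 2 * 8) * 7 = 1428 mm^2
A_total = 1888 + 1428 = 3316 mm^2 = 0.003316 m^2
Weight = rho * A = 7850 * 0.003316 = 26.0306 kg/m

26.0306 kg/m


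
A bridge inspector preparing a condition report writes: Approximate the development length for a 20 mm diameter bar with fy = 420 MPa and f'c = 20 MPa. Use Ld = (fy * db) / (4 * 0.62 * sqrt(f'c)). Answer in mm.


Ld = (fy * db) / (4 * 0.62 * sqrt(f'c))
= (420 * 20) / (4 * 0.62 * sqrt(20))
= 8400 / 11.0909
= 757.38 mm

757.38 mm


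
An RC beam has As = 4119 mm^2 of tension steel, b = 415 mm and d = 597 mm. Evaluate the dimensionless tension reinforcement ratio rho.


rho = As / (b * d)
= 4119 / (415 * 597)
= 4119 / 247755
= 0.016625 (dimensionless)

0.016625 (dimensionless)


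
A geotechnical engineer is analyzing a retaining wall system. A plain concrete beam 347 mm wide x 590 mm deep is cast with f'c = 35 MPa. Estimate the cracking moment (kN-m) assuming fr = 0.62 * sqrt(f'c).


fr = 0.62 * sqrt(35) = 0.62 * 5.9161 = 3.668 MPa
I = 347 * 590^3 / 12 = 5938876083.33 mm^4
y_t = 295.0 mm
M_cr = fr * I / y_t = 3.668 * 5938876083.33 / 295.0 N-mm
= 73.8428 kN-m

73.8428 kN-m


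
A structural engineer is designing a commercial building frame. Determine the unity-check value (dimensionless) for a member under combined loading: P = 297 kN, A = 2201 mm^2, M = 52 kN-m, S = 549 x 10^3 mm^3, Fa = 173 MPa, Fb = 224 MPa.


f_a = P / A = 297000.0 / 2201 = 134.9387 MPa
f_b = M / S = 52000000.0 / 549000.0 = 94.7177 MPa
Ratio = f_a / Fa + f_b / Fb
= 134.9387 / 173 + 94.7177 / 224
= 1.2028 (dimensionless)

1.2028 (dimensionless)


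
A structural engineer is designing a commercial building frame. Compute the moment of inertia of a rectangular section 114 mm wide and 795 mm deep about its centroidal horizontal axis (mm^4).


I = b * h^3 / 12
= 114 * 795^3 / 12
= 114 * 502459875 / 12
= 4773368812.5 mm^4

4773368812.5 mm^4


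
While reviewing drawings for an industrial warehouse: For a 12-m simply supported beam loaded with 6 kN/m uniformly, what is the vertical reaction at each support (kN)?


Total load = w * L = 6 * 12 = 72 kN
By symmetry, each reaction R = total / 2 = 72 / 2 = 36.0 kN

36.0 kN


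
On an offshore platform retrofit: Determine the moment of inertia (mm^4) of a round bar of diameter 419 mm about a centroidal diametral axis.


r = d / 2 = 419 / 2 = 209.5 mm
I = pi * r^4 / 4 = pi * 209.5^4 / 4
= 1512954929.05 mm^4

1512954929.05 mm^4


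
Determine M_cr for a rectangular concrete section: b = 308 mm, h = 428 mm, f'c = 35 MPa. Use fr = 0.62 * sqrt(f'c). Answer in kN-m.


fr = 0.62 * sqrt(35) = 0.62 * 5.9161 = 3.668 MPa
I = 308 * 428^3 / 12 = 2012337301.33 mm^4
y_t = 214.0 mm
M_cr = fr * I / y_t = 3.668 * 2012337301.33 / 214.0 N-mm
= 34.4916 kN-m

34.4916 kN-m


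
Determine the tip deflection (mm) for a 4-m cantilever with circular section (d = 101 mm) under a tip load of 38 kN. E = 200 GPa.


I = pi * d^4 / 64 = pi * 101^4 / 64 = 5108052.99 mm^4
L = 4000.0 mm, P = 38000.0 N, E = 200000.0 MPa
delta = P * L^3 / (3 * E * I)
= 38000.0 * 4000.0^3 / (3 * 200000.0 * 5108052.99)
= 793.5183 mm

793.5183 mm


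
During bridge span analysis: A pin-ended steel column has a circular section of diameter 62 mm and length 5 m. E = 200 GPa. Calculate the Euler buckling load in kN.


I = pi * d^4 / 64 = 725331.7 mm^4
L = 5000.0 mm
P_cr = pi^2 * E * I / L^2
= 9.8696 * 200000.0 * 725331.7 / 5000.0^2
= 57269.9 N = 57.2699 kN

57.2699 kN


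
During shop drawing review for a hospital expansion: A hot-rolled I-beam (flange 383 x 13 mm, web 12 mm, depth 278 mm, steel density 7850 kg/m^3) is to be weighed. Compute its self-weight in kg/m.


A_flanges = 2 * 383 * 13 = 9958 mm^2
A_web = (278 - 2 * 13) * 12 = 3024 mm^2
A_total = 9958 + 3024 = 12982 mm^2 = 0.012982 m^2
Weight = rho * A = 7850 * 0.012982 = 101.9087 kg/m

101.9087 kg/m


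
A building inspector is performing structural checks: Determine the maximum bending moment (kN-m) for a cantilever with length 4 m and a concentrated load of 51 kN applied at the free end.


For a cantilever with a point load at the free end:
M_max = P * L = 51 * 4 = 204 kN-m

204 kN-m


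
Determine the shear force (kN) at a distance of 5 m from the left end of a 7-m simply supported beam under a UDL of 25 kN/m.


R_A = w * L / 2 = 25 * 7 / 2 = 87.5 kN
V(x) = R_A - w * x = 87.5 - 25 * 5
= -37.5 kN

-37.5 kN


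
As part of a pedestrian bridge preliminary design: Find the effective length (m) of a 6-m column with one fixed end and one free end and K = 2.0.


L_eff = K * L
= 2.0 * 6
= 12.0 m

12.0 m


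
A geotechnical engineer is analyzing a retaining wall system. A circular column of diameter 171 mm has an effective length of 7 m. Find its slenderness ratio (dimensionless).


Radius of gyration r = d / 4 = 171 / 4 = 42.75 mm
L_eff = 7000.0 mm
Slenderness ratio = L / r = 7000.0 / 42.75 = 163.74 (dimensionless)

163.74 (dimensionless)


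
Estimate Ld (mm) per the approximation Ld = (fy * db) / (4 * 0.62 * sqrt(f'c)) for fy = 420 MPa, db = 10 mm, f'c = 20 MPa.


Ld = (fy * db) / (4 * 0.62 * sqrt(f'c))
= (420 * 10) / (4 * 0.62 * sqrt(20))
= 4200 / 11.0909
= 378.69 mm

378.69 mm


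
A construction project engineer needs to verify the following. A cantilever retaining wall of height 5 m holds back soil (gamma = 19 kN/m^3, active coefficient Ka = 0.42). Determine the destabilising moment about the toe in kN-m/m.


Pa = 0.5 * Ka * gamma * H^2
= 0.5 * 0.42 * 19 * 5^2
= 99.75 kN/m
Arm = H / 3 = 5 / 3 = 1.6667 m
Mo = Pa * arm = Pa * H / 3 = 99.75 * 5 / 3 = 166.25 kN-m/m

166.25 kN-m/m


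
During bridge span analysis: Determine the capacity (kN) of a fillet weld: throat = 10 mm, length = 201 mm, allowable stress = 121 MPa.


Strength = throat * length * allowable stress
= 10 * 201 * 121 N
= 243210 N
= 243.21 kN

243.21 kN


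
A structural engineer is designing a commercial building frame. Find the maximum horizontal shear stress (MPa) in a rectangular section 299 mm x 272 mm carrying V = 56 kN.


A = b * h = 299 * 272 = 81328 mm^2
V = 56 kN = 56000.0 N
tau_max = 1.5 * V / A = 1.5 * 56000.0 / 81328
= 1.0329 MPa

1.0329 MPa


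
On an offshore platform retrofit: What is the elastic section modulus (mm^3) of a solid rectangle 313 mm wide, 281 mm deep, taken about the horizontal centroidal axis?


S = b * h^2 / 6
= 313 * 281^2 / 6
= 313 * 78961 / 6
= 4119132.17 mm^3

4119132.17 mm^3


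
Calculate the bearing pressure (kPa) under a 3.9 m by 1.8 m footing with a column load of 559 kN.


A = 3.9 * 1.8 = 7.02 m^2
q = P / A = 559 / 7.02
= 79.6296 kPa

79.6296 kPa


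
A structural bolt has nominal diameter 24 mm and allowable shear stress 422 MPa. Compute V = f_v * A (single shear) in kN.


A = pi * d^2 / 4 = pi * 24^2 / 4 = 452.3893 mm^2
V = f_v * A / 1000 = 422 * 452.3893 / 1000
= 190.9083 kN

190.9083 kN


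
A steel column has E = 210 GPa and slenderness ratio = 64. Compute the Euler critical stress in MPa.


sigma_cr = pi^2 * E / lambda^2
= 9.8696 * 210000.0 / 64^2
= 9.8696 * 210000.0 / 4096
= 506.01 MPa

506.01 MPa
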